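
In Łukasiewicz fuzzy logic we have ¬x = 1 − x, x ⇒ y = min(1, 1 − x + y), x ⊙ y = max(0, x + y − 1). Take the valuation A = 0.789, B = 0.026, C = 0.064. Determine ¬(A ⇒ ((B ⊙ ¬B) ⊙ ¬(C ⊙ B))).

¬B = 1 − 0.026 = 0.974
B ⊙ ¬B = max(0, 0.026 + 0.974 − 1) = max(0, 0.000) = 0.000
C ⊙ B = max(0, 0.064 + 0.026 − 1) = max(0, -0.910) = 0.000
¬(C ⊙ B) = 1 − 0.000 = 1.000
(B ⊙ ¬B) ⊙ ¬(C ⊙ B) = max(0, 0.000 + 1.000 − 1) = max(0, 0.000) = 0.000
A ⇒ ((B ⊙ ¬B) ⊙ ¬(C ⊙ B)) = min(1, 1 − 0.789 + 0.000) = min(1, 0.211) = 0.211
¬(A ⇒ ((B ⊙ ¬B) ⊙ ¬(C ⊙ B))) = 1 − 0.211 = 0.789

0.789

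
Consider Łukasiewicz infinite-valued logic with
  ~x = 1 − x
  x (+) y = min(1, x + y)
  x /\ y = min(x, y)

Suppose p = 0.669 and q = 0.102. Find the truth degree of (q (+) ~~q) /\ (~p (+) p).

0.204

~q = 1 − 0.102 = 0.898
~~q = 1 − 0.898 = 0.102
q (+) ~~q = min(1, 0.102 + 0.102) = min(1, 0.204) = 0.204
~p = 1 − 0.669 = 0.331
~p (+) p = min(1, 0.331 + 0.669) = min(1, 1.000) = 1.000
(q (+) ~~q) /\ (~p (+) p) = min(0.204, 1.000) = 0.204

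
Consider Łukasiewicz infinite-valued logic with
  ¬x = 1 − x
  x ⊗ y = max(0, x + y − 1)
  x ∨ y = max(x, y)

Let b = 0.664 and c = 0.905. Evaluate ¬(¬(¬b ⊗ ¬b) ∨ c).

0.000

¬b = 1 − 0.664 = 0.336
¬b ⊗ ¬b = max(0, 0.336 + 0.336 − 1) = max(0, -0.328) = 0.000
¬(¬b ⊗ ¬b) = 1 − 0.000 = 1.000
¬(¬b ⊗ ¬b) ∨ c = max(1.000, 0.905) = 1.000
¬(¬(¬b ⊗ ¬b) ∨ c) = 1 − 1.000 = 0.000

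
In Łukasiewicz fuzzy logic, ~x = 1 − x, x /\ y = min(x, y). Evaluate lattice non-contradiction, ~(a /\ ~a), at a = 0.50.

~a = 1 − 0.50 = 0.50
a /\ ~a = min(0.50, 0.50) = 0.50
~(a /\ ~a) = 1 − 0.50 = 0.50
(The value 0.50 < 1 shows this instance is not satisfied; not a Ł∞-tautology — its value is 1 − min(a, 1−a).)

0.50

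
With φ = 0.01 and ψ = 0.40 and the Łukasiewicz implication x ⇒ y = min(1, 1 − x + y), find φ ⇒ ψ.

1.00

φ ⇒ ψ = min(1, 1 − 0.01 + 0.40) = min(1, 1.39) = 1.00
For comparison, the Gödel implication (1 if x ≤ y else y) would give 1.00.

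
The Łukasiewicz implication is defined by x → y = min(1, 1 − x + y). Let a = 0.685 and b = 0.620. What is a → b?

0.935

a → b = min(1, 1 − 0.685 + 0.620) = min(1, 0.935) = 0.935
For comparison, the Gödel implication (1 if x ≤ y else y) would give 0.620.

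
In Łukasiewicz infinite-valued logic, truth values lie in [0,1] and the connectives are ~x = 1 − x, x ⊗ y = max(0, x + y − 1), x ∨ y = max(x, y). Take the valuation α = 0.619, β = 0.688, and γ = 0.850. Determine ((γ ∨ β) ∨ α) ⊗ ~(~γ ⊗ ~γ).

γ ∨ β = max(0.850, 0.688) = 0.850
(γ ∨ β) ∨ α = max(0.850, 0.619) = 0.850
~γ = 1 − 0.850 = 0.150
~γ ⊗ ~γ = max(0, 0.150 + 0.150 − 1) = max(0, -0.700) = 0.000
~(~γ ⊗ ~γ) = 1 − 0.000 = 1.000
((γ ∨ β) ∨ α) ⊗ ~(~γ ⊗ ~γ) = max(0, 0.850 + 1.000 − 1) = max(0, 0.850) = 0.850

0.850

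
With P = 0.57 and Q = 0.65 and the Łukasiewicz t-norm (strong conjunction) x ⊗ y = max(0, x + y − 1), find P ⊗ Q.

P ⊗ Q = max(0, 0.57 + 0.65 − 1) = max(0, 0.22) = 0.22
For comparison, the Gödel (minimum) t-norm min(x, y) would give 0.57.

0.22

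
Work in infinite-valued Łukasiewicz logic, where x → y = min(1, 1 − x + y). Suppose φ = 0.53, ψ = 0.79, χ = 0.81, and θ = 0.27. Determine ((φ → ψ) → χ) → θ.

0.46

φ → ψ = min(1, 1 − 0.53 + 0.79) = min(1, 1.26) = 1.00
(φ → ψ) → χ = min(1, 1 − 1.00 + 0.81) = min(1, 0.81) = 0.81
((φ → ψ) → χ) → θ = min(1, 1 − 0.81 + 0.27) = min(1, 0.46) = 0.46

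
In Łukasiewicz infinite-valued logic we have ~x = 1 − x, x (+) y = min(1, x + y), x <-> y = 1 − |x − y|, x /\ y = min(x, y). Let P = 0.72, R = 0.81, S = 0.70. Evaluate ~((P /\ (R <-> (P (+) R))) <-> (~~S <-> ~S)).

0.12

P (+) R = min(1, 0.72 + 0.81) = min(1, 1.53) = 1.00
R <-> (P (+) R) = 1 − |0.81 − 1.00| = 1 − 0.19 = 0.81
P /\ (R <-> (P (+) R)) = min(0.72, 0.81) = 0.72
~S = 1 − 0.70 = 0.30
~~S = 1 − 0.30 = 0.70
~~S <-> ~S = 1 − |0.70 − 0.30| = 1 − 0.40 = 0.60
(P /\ (R <-> (P (+) R))) <-> (~~S <-> ~S) = 1 − |0.72 − 0.60| = 1 − 0.12 = 0.88
~((P /\ (R <-> (P (+) R))) <-> (~~S <-> ~S)) = 1 − 0.88 = 0.12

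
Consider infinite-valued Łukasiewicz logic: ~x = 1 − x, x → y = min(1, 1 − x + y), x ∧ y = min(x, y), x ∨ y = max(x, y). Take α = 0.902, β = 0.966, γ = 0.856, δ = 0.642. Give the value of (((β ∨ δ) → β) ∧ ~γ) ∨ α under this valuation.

β ∨ δ = max(0.966, 0.642) = 0.966
(β ∨ δ) → β = min(1, 1 − 0.966 + 0.966) = min(1, 1.000) = 1.000
~γ = 1 − 0.856 = 0.144
((β ∨ δ) → β) ∧ ~γ = min(1.000, 0.144) = 0.144
(((β ∨ δ) → β) ∧ ~γ) ∨ α = max(0.144, 0.902) = 0.902

0.902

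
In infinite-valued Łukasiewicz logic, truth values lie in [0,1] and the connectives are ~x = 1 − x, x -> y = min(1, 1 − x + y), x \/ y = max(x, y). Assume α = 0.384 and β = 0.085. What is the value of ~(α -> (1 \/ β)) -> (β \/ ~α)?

1.000

1 \/ β = max(1.000, 0.085) = 1.000
α -> (1 \/ β) = min(1, 1 − 0.384 + 1.000) = min(1, 1.616) = 1.000
~(α -> (1 \/ β)) = 1 − 1.000 = 0.000
~α = 1 − 0.384 = 0.616
β \/ ~α = max(0.085, 0.616) = 0.616
~(α -> (1 \/ β)) -> (β \/ ~α) = min(1, 1 − 0.000 + 0.616) = min(1, 1.616) = 1.000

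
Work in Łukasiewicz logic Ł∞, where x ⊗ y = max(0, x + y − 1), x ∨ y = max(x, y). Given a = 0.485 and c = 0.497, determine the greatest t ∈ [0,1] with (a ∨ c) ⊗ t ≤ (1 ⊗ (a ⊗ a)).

a ∨ c = max(0.485, 0.497) = 0.497
So the left factor is a ∨ c = 0.497.
a ⊗ a = max(0, 0.485 + 0.485 − 1) = max(0, -0.030) = 0.000
1 ⊗ (a ⊗ a) = max(0, 1.000 + 0.000 − 1) = max(0, 0.000) = 0.000
So the right-hand bound is 1 ⊗ (a ⊗ a) = 0.000.
The residuum of the Łukasiewicz t-norm gives the supremum: min(1, 1 − 0.497 + 0.000).
1 − 0.497 + 0.000 = 0.503, so t = min(1, 0.503) = 0.503.
Check: 0.497 ⊗ 0.503 = max(0, 0.000) = 0.000 ≤ 0.000.

0.503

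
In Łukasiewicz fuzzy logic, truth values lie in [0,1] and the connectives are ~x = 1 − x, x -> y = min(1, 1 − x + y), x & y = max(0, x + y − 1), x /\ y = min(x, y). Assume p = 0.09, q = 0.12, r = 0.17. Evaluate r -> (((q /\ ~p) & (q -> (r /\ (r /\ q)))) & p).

0.83

~p = 1 − 0.09 = 0.91
q /\ ~p = min(0.12, 0.91) = 0.12
r /\ q = min(0.17, 0.12) = 0.12
r /\ (r /\ q) = min(0.17, 0.12) = 0.12
q -> (r /\ (r /\ q)) = min(1, 1 − 0.12 + 0.12) = min(1, 1.00) = 1.00
(q /\ ~p) & (q -> (r /\ (r /\ q))) = max(0, 0.12 + 1.00 − 1) = max(0, 0.12) = 0.12
((q /\ ~p) & (q -> (r /\ (r /\ q)))) & p = max(0, 0.12 + 0.09 − 1) = max(0, -0.79) = 0.00
r -> (((q /\ ~p) & (q -> (r /\ (r /\ q)))) & p) = min(1, 1 − 0.17 + 0.00) = min(1, 0.83) = 0.83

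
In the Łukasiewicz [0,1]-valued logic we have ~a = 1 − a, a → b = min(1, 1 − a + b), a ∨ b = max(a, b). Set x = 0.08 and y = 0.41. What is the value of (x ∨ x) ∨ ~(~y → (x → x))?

0.08

x ∨ x = max(0.08, 0.08) = 0.08
~y = 1 − 0.41 = 0.59
x → x = min(1, 1 − 0.08 + 0.08) = min(1, 1.00) = 1.00
~y → (x → x) = min(1, 1 − 0.59 + 1.00) = min(1, 1.41) = 1.00
~(~y → (x → x)) = 1 − 1.00 = 0.00
(x ∨ x) ∨ ~(~y → (x → x)) = max(0.08, 0.00) = 0.08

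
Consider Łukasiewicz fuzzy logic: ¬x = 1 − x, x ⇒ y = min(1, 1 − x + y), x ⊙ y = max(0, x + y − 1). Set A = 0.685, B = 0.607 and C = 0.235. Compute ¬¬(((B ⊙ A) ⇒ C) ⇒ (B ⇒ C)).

B ⊙ A = max(0, 0.607 + 0.685 − 1) = max(0, 0.292) = 0.292
(B ⊙ A) ⇒ C = min(1, 1 − 0.292 + 0.235) = min(1, 0.943) = 0.943
B ⇒ C = min(1, 1 − 0.607 + 0.235) = min(1, 0.628) = 0.628
((B ⊙ A) ⇒ C) ⇒ (B ⇒ C) = min(1, 1 − 0.943 + 0.628) = min(1, 0.685) = 0.685
¬(((B ⊙ A) ⇒ C) ⇒ (B ⇒ C)) = 1 − 0.685 = 0.315
¬¬(((B ⊙ A) ⇒ C) ⇒ (B ⇒ C)) = 1 − 0.315 = 0.685

0.685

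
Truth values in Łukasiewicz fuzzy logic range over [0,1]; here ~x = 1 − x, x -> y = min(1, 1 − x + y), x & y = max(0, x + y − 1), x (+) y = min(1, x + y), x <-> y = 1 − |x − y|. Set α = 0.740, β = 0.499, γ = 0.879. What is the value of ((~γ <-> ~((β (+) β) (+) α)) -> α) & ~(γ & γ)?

~γ = 1 − 0.879 = 0.121
β (+) β = min(1, 0.499 + 0.499) = min(1, 0.998) = 0.998
(β (+) β) (+) α = min(1, 0.998 + 0.740) = min(1, 1.738) = 1.000
~((β (+) β) (+) α) = 1 − 1.000 = 0.000
~γ <-> ~((β (+) β) (+) α) = 1 − |0.121 − 0.000| = 1 − 0.121 = 0.879
(~γ <-> ~((β (+) β) (+) α)) -> α = min(1, 1 − 0.879 + 0.740) = min(1, 0.861) = 0.861
γ & γ = max(0, 0.879 + 0.879 − 1) = max(0, 0.758) = 0.758
~(γ & γ) = 1 − 0.758 = 0.242
((~γ <-> ~((β (+) β) (+) α)) -> α) & ~(γ & γ) = max(0, 0.861 + 0.242 − 1) = max(0, 0.103) = 0.103

0.103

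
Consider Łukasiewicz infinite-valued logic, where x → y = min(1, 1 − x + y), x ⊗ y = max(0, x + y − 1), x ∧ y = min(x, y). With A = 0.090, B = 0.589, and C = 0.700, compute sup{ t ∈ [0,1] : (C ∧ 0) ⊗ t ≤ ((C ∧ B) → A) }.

1.000

C ∧ 0 = min(0.700, 0.000) = 0.000
So the left factor is C ∧ 0 = 0.000.
C ∧ B = min(0.700, 0.589) = 0.589
(C ∧ B) → A = min(1, 1 − 0.589 + 0.090) = min(1, 0.501) = 0.501
So the right-hand bound is (C ∧ B) → A = 0.501.
The residuum of the Łukasiewicz t-norm gives the supremum: min(1, 1 − 0.000 + 0.501).
1 − 0.000 + 0.501 = 1.501, so t = min(1, 1.501) = 1.000.
Check: 0.000 ⊗ 1.000 = max(0, 0.000) = 0.000 ≤ 0.501.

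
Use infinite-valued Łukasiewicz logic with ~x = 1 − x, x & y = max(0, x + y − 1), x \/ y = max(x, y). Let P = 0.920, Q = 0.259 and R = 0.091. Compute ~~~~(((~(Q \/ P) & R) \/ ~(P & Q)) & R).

0.000

Q \/ P = max(0.259, 0.920) = 0.920
~(Q \/ P) = 1 − 0.920 = 0.080
~(Q \/ P) & R = max(0, 0.080 + 0.091 − 1) = max(0, -0.829) = 0.000
P & Q = max(0, 0.920 + 0.259 − 1) = max(0, 0.179) = 0.179
~(P & Q) = 1 − 0.179 = 0.821
(~(Q \/ P) & R) \/ ~(P & Q) = max(0.000, 0.821) = 0.821
((~(Q \/ P) & R) \/ ~(P & Q)) & R = max(0, 0.821 + 0.091 − 1) = max(0, -0.088) = 0.000
~(((~(Q \/ P) & R) \/ ~(P & Q)) & R) = 1 − 0.000 = 1.000
~~(((~(Q \/ P) & R) \/ ~(P & Q)) & R) = 1 − 1.000 = 0.000
~~~(((~(Q \/ P) & R) \/ ~(P & Q)) & R) = 1 − 0.000 = 1.000
~~~~(((~(Q \/ P) & R) \/ ~(P & Q)) & R) = 1 − 1.000 = 0.000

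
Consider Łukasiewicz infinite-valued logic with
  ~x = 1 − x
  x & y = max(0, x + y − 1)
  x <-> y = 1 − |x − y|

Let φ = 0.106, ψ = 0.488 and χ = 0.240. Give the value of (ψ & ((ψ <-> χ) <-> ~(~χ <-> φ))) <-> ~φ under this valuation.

0.496

ψ <-> χ = 1 − |0.488 − 0.240| = 1 − 0.248 = 0.752
~χ = 1 − 0.240 = 0.760
~χ <-> φ = 1 − |0.760 − 0.106| = 1 − 0.654 = 0.346
~(~χ <-> φ) = 1 − 0.346 = 0.654
(ψ <-> χ) <-> ~(~χ <-> φ) = 1 − |0.752 − 0.654| = 1 − 0.098 = 0.902
ψ & ((ψ <-> χ) <-> ~(~χ <-> φ)) = max(0, 0.488 + 0.902 − 1) = max(0, 0.390) = 0.390
~φ = 1 − 0.106 = 0.894
(ψ & ((ψ <-> χ) <-> ~(~χ <-> φ))) <-> ~φ = 1 − |0.390 − 0.894| = 1 − 0.504 = 0.496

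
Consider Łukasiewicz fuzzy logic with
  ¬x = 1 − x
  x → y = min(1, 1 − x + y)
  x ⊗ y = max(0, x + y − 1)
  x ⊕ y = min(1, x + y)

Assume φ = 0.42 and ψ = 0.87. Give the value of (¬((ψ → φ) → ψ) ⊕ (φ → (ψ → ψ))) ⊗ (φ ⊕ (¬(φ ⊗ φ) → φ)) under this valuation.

0.84

ψ → φ = min(1, 1 − 0.87 + 0.42) = min(1, 0.55) = 0.55
(ψ → φ) → ψ = min(1, 1 − 0.55 + 0.87) = min(1, 1.32) = 1.00
¬((ψ → φ) → ψ) = 1 − 1.00 = 0.00
ψ → ψ = min(1, 1 − 0.87 + 0.87) = min(1, 1.00) = 1.00
φ → (ψ → ψ) = min(1, 1 − 0.42 + 1.00) = min(1, 1.58) = 1.00
¬((ψ → φ) → ψ) ⊕ (φ → (ψ → ψ)) = min(1, 0.00 + 1.00) = min(1, 1.00) = 1.00
φ ⊗ φ = max(0, 0.42 + 0.42 − 1) = max(0, -0.16) = 0.00
¬(φ ⊗ φ) = 1 − 0.00 = 1.00
¬(φ ⊗ φ) → φ = min(1, 1 − 1.00 + 0.42) = min(1, 0.42) = 0.42
φ ⊕ (¬(φ ⊗ φ) → φ) = min(1, 0.42 + 0.42) = min(1, 0.84) = 0.84
(¬((ψ → φ) → ψ) ⊕ (φ → (ψ → ψ))) ⊗ (φ ⊕ (¬(φ ⊗ φ) → φ)) = max(0, 1.00 + 0.84 − 1) = max(0, 0.84) = 0.84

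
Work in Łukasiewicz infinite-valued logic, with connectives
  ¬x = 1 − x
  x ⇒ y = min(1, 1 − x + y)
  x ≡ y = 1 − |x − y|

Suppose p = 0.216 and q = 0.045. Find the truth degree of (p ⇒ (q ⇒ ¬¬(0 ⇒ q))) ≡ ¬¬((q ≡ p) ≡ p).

0.387

0 ⇒ q = min(1, 1 − 0.000 + 0.045) = min(1, 1.045) = 1.000
¬(0 ⇒ q) = 1 − 1.000 = 0.000
¬¬(0 ⇒ q) = 1 − 0.000 = 1.000
q ⇒ ¬¬(0 ⇒ q) = min(1, 1 − 0.045 + 1.000) = min(1, 1.955) = 1.000
p ⇒ (q ⇒ ¬¬(0 ⇒ q)) = min(1, 1 − 0.216 + 1.000) = min(1, 1.784) = 1.000
q ≡ p = 1 − |0.045 − 0.216| = 1 − 0.171 = 0.829
(q ≡ p) ≡ p = 1 − |0.829 − 0.216| = 1 − 0.613 = 0.387
¬((q ≡ p) ≡ p) = 1 − 0.387 = 0.613
¬¬((q ≡ p) ≡ p) = 1 − 0.613 = 0.387
(p ⇒ (q ⇒ ¬¬(0 ⇒ q))) ≡ ¬¬((q ≡ p) ≡ p) = 1 − |1.000 − 0.387| = 1 − 0.613 = 0.387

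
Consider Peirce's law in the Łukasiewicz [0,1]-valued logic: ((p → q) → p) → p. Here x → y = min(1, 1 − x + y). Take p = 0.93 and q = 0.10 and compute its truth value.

p → q = min(1, 1 − 0.93 + 0.10) = min(1, 0.17) = 0.17
(p → q) → p = min(1, 1 − 0.17 + 0.93) = min(1, 1.76) = 1.00
((p → q) → p) → p = min(1, 1 − 1.00 + 0.93) = min(1, 0.93) = 0.93
(The value 0.93 < 1 shows this instance is not satisfied; not a Ł∞-tautology in general.)

0.93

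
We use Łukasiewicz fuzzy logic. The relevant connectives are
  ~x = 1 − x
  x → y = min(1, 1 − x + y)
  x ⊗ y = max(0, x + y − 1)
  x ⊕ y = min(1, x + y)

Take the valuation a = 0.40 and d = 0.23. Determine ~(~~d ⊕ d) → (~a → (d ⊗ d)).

0.86

~d = 1 − 0.23 = 0.77
~~d = 1 − 0.77 = 0.23
~~d ⊕ d = min(1, 0.23 + 0.23) = min(1, 0.46) = 0.46
~(~~d ⊕ d) = 1 − 0.46 = 0.54
~a = 1 − 0.40 = 0.60
d ⊗ d = max(0, 0.23 + 0.23 − 1) = max(0, -0.54) = 0.00
~a → (d ⊗ d) = min(1, 1 − 0.60 + 0.00) = min(1, 0.40) = 0.40
~(~~d ⊕ d) → (~a → (d ⊗ d)) = min(1, 1 − 0.54 + 0.40) = min(1, 0.86) = 0.86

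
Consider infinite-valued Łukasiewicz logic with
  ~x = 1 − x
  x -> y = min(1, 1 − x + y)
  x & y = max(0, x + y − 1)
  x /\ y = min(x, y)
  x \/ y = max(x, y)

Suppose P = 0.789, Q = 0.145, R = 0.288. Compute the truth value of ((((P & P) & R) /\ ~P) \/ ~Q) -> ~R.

0.857

P & P = max(0, 0.789 + 0.789 − 1) = max(0, 0.578) = 0.578
(P & P) & R = max(0, 0.578 + 0.288 − 1) = max(0, -0.134) = 0.000
~P = 1 − 0.789 = 0.211
((P & P) & R) /\ ~P = min(0.000, 0.211) = 0.000
~Q = 1 − 0.145 = 0.855
(((P & P) & R) /\ ~P) \/ ~Q = max(0.000, 0.855) = 0.855
~R = 1 − 0.288 = 0.712
((((P & P) & R) /\ ~P) \/ ~Q) -> ~R = min(1, 1 − 0.855 + 0.712) = min(1, 0.857) = 0.857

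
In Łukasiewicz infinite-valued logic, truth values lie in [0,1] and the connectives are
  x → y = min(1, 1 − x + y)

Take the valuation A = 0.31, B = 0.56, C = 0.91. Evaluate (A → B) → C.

0.91

A → B = min(1, 1 − 0.31 + 0.56) = min(1, 1.25) = 1.00
(A → B) → C = min(1, 1 − 1.00 + 0.91) = min(1, 0.91) = 0.91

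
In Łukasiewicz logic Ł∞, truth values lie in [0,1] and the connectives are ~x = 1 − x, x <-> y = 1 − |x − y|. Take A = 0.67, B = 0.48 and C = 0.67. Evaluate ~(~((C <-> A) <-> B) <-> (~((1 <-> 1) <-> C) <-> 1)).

C <-> A = 1 − |0.67 − 0.67| = 1 − 0.00 = 1.00
(C <-> A) <-> B = 1 − |1.00 − 0.48| = 1 − 0.52 = 0.48
~((C <-> A) <-> B) = 1 − 0.48 = 0.52
1 <-> 1 = 1 − |1.00 − 1.00| = 1 − 0.00 = 1.00
(1 <-> 1) <-> C = 1 − |1.00 − 0.67| = 1 − 0.33 = 0.67
~((1 <-> 1) <-> C) = 1 − 0.67 = 0.33
~((1 <-> 1) <-> C) <-> 1 = 1 − |0.33 − 1.00| = 1 − 0.67 = 0.33
~((C <-> A) <-> B) <-> (~((1 <-> 1) <-> C) <-> 1) = 1 − |0.52 − 0.33| = 1 − 0.19 = 0.81
~(~((C <-> A) <-> B) <-> (~((1 <-> 1) <-> C) <-> 1)) = 1 − 0.81 = 0.19

0.19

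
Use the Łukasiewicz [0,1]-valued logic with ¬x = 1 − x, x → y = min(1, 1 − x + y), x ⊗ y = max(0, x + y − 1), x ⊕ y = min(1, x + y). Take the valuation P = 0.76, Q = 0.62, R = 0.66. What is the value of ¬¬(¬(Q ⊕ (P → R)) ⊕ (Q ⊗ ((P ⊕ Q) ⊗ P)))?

P → R = min(1, 1 − 0.76 + 0.66) = min(1, 0.90) = 0.90
Q ⊕ (P → R) = min(1, 0.62 + 0.90) = min(1, 1.52) = 1.00
¬(Q ⊕ (P → R)) = 1 − 1.00 = 0.00
P ⊕ Q = min(1, 0.76 + 0.62) = min(1, 1.38) = 1.00
(P ⊕ Q) ⊗ P = max(0, 1.00 + 0.76 − 1) = max(0, 0.76) = 0.76
Q ⊗ ((P ⊕ Q) ⊗ P) = max(0, 0.62 + 0.76 − 1) = max(0, 0.38) = 0.38
¬(Q ⊕ (P → R)) ⊕ (Q ⊗ ((P ⊕ Q) ⊗ P)) = min(1, 0.00 + 0.38) = min(1, 0.38) = 0.38
¬(¬(Q ⊕ (P → R)) ⊕ (Q ⊗ ((P ⊕ Q) ⊗ P))) = 1 − 0.38 = 0.62
¬¬(¬(Q ⊕ (P → R)) ⊕ (Q ⊗ ((P ⊕ Q) ⊗ P))) = 1 − 0.62 = 0.38

0.38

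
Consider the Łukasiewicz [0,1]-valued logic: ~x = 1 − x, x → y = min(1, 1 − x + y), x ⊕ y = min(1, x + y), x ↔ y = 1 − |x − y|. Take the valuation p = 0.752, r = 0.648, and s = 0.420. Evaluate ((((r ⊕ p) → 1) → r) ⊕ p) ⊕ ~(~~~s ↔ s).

r ⊕ p = min(1, 0.648 + 0.752) = min(1, 1.400) = 1.000
(r ⊕ p) → 1 = min(1, 1 − 1.000 + 1.000) = min(1, 1.000) = 1.000
((r ⊕ p) → 1) → r = min(1, 1 − 1.000 + 0.648) = min(1, 0.648) = 0.648
(((r ⊕ p) → 1) → r) ⊕ p = min(1, 0.648 + 0.752) = min(1, 1.400) = 1.000
~s = 1 − 0.420 = 0.580
~~s = 1 − 0.580 = 0.420
~~~s = 1 − 0.420 = 0.580
~~~s ↔ s = 1 − |0.580 − 0.420| = 1 − 0.160 = 0.840
~(~~~s ↔ s) = 1 − 0.840 = 0.160
((((r ⊕ p) → 1) → r) ⊕ p) ⊕ ~(~~~s ↔ s) = min(1, 1.000 + 0.160) = min(1, 1.160) = 1.000

1.000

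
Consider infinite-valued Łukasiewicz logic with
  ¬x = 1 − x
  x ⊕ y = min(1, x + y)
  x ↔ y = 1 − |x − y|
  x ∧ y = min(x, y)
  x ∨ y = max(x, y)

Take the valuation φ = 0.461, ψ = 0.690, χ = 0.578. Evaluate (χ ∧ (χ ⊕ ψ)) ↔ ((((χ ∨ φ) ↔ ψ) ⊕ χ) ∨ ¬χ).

χ ⊕ ψ = min(1, 0.578 + 0.690) = min(1, 1.268) = 1.000
χ ∧ (χ ⊕ ψ) = min(0.578, 1.000) = 0.578
χ ∨ φ = max(0.578, 0.461) = 0.578
(χ ∨ φ) ↔ ψ = 1 − |0.578 − 0.690| = 1 − 0.112 = 0.888
((χ ∨ φ) ↔ ψ) ⊕ χ = min(1, 0.888 + 0.578) = min(1, 1.466) = 1.000
¬χ = 1 − 0.578 = 0.422
(((χ ∨ φ) ↔ ψ) ⊕ χ) ∨ ¬χ = max(1.000, 0.422) = 1.000
(χ ∧ (χ ⊕ ψ)) ↔ ((((χ ∨ φ) ↔ ψ) ⊕ χ) ∨ ¬χ) = 1 − |0.578 − 1.000| = 1 − 0.422 = 0.578

0.578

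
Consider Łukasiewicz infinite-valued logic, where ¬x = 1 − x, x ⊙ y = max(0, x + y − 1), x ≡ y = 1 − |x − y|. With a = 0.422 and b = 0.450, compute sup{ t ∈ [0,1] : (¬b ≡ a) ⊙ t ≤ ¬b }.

0.678

¬b = 1 − 0.450 = 0.550
¬b ≡ a = 1 − |0.550 − 0.422| = 1 − 0.128 = 0.872
So the left factor is ¬b ≡ a = 0.872.
So the right-hand bound is ¬b = 0.550.
The residuum of the Łukasiewicz t-norm gives the supremum: min(1, 1 − 0.872 + 0.550).
1 − 0.872 + 0.550 = 0.678, so t = min(1, 0.678) = 0.678.
Check: 0.872 ⊙ 0.678 = max(0, 0.550) = 0.550 ≤ 0.550.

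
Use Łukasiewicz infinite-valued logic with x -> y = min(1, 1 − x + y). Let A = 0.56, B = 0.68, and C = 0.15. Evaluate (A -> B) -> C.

0.15

A -> B = min(1, 1 − 0.56 + 0.68) = min(1, 1.12) = 1.00
(A -> B) -> C = min(1, 1 − 1.00 + 0.15) = min(1, 0.15) = 0.15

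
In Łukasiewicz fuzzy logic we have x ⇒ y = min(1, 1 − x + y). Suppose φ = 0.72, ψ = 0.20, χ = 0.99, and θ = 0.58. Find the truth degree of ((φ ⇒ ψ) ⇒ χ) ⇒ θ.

φ ⇒ ψ = min(1, 1 − 0.72 + 0.20) = min(1, 0.48) = 0.48
(φ ⇒ ψ) ⇒ χ = min(1, 1 − 0.48 + 0.99) = min(1, 1.51) = 1.00
((φ ⇒ ψ) ⇒ χ) ⇒ θ = min(1, 1 − 1.00 + 0.58) = min(1, 0.58) = 0.58

0.58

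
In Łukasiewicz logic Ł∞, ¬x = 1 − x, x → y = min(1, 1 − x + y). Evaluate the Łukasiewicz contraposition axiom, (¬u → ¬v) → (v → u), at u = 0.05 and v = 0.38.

1.00

¬u = 1 − 0.05 = 0.95
¬v = 1 − 0.38 = 0.62
¬u → ¬v = min(1, 1 − 0.95 + 0.62) = min(1, 0.67) = 0.67
v → u = min(1, 1 − 0.38 + 0.05) = min(1, 0.67) = 0.67
(¬u → ¬v) → (v → u) = min(1, 1 − 0.67 + 0.67) = min(1, 1.00) = 1.00
(As expected: an axiom of Ł∞, always 1.)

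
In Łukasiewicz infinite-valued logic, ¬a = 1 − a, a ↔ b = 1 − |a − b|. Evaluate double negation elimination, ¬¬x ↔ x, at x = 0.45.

¬x = 1 − 0.45 = 0.55
¬¬x = 1 − 0.55 = 0.45
¬¬x ↔ x = 1 − |0.45 − 0.45| = 1 − 0.00 = 1.00
(As expected: always 1 in Ł∞ since negation is involutive.)

1.00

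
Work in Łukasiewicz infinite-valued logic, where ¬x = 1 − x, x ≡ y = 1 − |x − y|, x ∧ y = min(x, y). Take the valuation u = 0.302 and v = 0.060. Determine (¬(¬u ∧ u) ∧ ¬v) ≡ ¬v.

¬u = 1 − 0.302 = 0.698
¬u ∧ u = min(0.698, 0.302) = 0.302
¬(¬u ∧ u) = 1 − 0.302 = 0.698
¬v = 1 − 0.060 = 0.940
¬(¬u ∧ u) ∧ ¬v = min(0.698, 0.940) = 0.698
(¬(¬u ∧ u) ∧ ¬v) ≡ ¬v = 1 − |0.698 − 0.940| = 1 − 0.242 = 0.758

0.758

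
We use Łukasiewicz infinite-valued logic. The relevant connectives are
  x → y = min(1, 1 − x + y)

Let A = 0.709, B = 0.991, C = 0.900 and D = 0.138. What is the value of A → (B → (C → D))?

0.538

C → D = min(1, 1 − 0.900 + 0.138) = min(1, 0.238) = 0.238
B → (C → D) = min(1, 1 − 0.991 + 0.238) = min(1, 0.247) = 0.247
A → (B → (C → D)) = min(1, 1 − 0.709 + 0.247) = min(1, 0.538) = 0.538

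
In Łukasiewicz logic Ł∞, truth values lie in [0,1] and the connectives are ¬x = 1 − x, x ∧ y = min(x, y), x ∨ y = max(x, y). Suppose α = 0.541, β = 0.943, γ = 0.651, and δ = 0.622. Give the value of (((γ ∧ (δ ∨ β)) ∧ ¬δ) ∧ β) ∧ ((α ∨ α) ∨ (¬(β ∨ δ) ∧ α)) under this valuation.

δ ∨ β = max(0.622, 0.943) = 0.943
γ ∧ (δ ∨ β) = min(0.651, 0.943) = 0.651
¬δ = 1 − 0.622 = 0.378
(γ ∧ (δ ∨ β)) ∧ ¬δ = min(0.651, 0.378) = 0.378
((γ ∧ (δ ∨ β)) ∧ ¬δ) ∧ β = min(0.378, 0.943) = 0.378
α ∨ α = max(0.541, 0.541) = 0.541
β ∨ δ = max(0.943, 0.622) = 0.943
¬(β ∨ δ) = 1 − 0.943 = 0.057
¬(β ∨ δ) ∧ α = min(0.057, 0.541) = 0.057
(α ∨ α) ∨ (¬(β ∨ δ) ∧ α) = max(0.541, 0.057) = 0.541
(((γ ∧ (δ ∨ β)) ∧ ¬δ) ∧ β) ∧ ((α ∨ α) ∨ (¬(β ∨ δ) ∧ α)) = min(0.378, 0.541) = 0.378

0.378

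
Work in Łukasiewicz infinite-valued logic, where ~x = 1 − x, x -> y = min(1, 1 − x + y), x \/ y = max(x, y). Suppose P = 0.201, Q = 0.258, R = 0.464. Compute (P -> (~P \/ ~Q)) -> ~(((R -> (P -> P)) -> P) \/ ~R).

~P = 1 − 0.201 = 0.799
~Q = 1 − 0.258 = 0.742
~P \/ ~Q = max(0.799, 0.742) = 0.799
P -> (~P \/ ~Q) = min(1, 1 − 0.201 + 0.799) = min(1, 1.598) = 1.000
P -> P = min(1, 1 − 0.201 + 0.201) = min(1, 1.000) = 1.000
R -> (P -> P) = min(1, 1 − 0.464 + 1.000) = min(1, 1.536) = 1.000
(R -> (P -> P)) -> P = min(1, 1 − 1.000 + 0.201) = min(1, 0.201) = 0.201
~R = 1 − 0.464 = 0.536
((R -> (P -> P)) -> P) \/ ~R = max(0.201, 0.536) = 0.536
~(((R -> (P -> P)) -> P) \/ ~R) = 1 − 0.536 = 0.464
(P -> (~P \/ ~Q)) -> ~(((R -> (P -> P)) -> P) \/ ~R) = min(1, 1 − 1.000 + 0.464) = min(1, 0.464) = 0.464

0.464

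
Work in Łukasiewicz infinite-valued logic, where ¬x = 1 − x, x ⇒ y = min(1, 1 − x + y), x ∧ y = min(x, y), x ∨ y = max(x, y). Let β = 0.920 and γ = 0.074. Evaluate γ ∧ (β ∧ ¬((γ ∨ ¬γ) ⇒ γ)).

0.074

¬γ = 1 − 0.074 = 0.926
γ ∨ ¬γ = max(0.074, 0.926) = 0.926
(γ ∨ ¬γ) ⇒ γ = min(1, 1 − 0.926 + 0.074) = min(1, 0.148) = 0.148
¬((γ ∨ ¬γ) ⇒ γ) = 1 − 0.148 = 0.852
β ∧ ¬((γ ∨ ¬γ) ⇒ γ) = min(0.920, 0.852) = 0.852
γ ∧ (β ∧ ¬((γ ∨ ¬γ) ⇒ γ)) = min(0.074, 0.852) = 0.074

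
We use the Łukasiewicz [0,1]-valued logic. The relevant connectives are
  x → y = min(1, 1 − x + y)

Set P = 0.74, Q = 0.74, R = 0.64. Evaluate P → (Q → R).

Q → R = min(1, 1 − 0.74 + 0.64) = min(1, 0.90) = 0.90
P → (Q → R) = min(1, 1 − 0.74 + 0.90) = min(1, 1.16) = 1.00

1.00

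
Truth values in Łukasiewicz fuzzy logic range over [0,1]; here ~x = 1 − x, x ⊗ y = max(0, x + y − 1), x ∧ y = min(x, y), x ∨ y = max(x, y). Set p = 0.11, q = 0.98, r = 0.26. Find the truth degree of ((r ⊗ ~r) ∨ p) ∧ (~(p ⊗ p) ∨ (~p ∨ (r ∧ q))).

~r = 1 − 0.26 = 0.74
r ⊗ ~r = max(0, 0.26 + 0.74 − 1) = max(0, 0.00) = 0.00
(r ⊗ ~r) ∨ p = max(0.00, 0.11) = 0.11
p ⊗ p = max(0, 0.11 + 0.11 − 1) = max(0, -0.78) = 0.00
~(p ⊗ p) = 1 − 0.00 = 1.00
~p = 1 − 0.11 = 0.89
r ∧ q = min(0.26, 0.98) = 0.26
~p ∨ (r ∧ q) = max(0.89, 0.26) = 0.89
~(p ⊗ p) ∨ (~p ∨ (r ∧ q)) = max(1.00, 0.89) = 1.00
((r ⊗ ~r) ∨ p) ∧ (~(p ⊗ p) ∨ (~p ∨ (r ∧ q))) = min(0.11, 1.00) = 0.11

0.11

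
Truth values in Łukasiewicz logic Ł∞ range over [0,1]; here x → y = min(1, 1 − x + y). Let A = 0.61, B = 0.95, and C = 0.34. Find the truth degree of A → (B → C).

B → C = min(1, 1 − 0.95 + 0.34) = min(1, 0.39) = 0.39
A → (B → C) = min(1, 1 − 0.61 + 0.39) = min(1, 0.78) = 0.78

0.78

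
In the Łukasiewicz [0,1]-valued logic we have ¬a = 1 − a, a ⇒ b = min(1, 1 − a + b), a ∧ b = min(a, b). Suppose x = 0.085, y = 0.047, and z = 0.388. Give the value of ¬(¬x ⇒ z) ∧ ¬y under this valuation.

0.527

¬x = 1 − 0.085 = 0.915
¬x ⇒ z = min(1, 1 − 0.915 + 0.388) = min(1, 0.473) = 0.473
¬(¬x ⇒ z) = 1 − 0.473 = 0.527
¬y = 1 − 0.047 = 0.953
¬(¬x ⇒ z) ∧ ¬y = min(0.527, 0.953) = 0.527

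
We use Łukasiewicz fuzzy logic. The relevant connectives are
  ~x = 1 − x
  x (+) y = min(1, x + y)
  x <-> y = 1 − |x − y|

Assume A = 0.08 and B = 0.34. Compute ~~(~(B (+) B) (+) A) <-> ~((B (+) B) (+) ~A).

B (+) B = min(1, 0.34 + 0.34) = min(1, 0.68) = 0.68
~(B (+) B) = 1 − 0.68 = 0.32
~(B (+) B) (+) A = min(1, 0.32 + 0.08) = min(1, 0.40) = 0.40
~(~(B (+) B) (+) A) = 1 − 0.40 = 0.60
~~(~(B (+) B) (+) A) = 1 − 0.60 = 0.40
~A = 1 − 0.08 = 0.92
(B (+) B) (+) ~A = min(1, 0.68 + 0.92) = min(1, 1.60) = 1.00
~((B (+) B) (+) ~A) = 1 − 1.00 = 0.00
~~(~(B (+) B) (+) A) <-> ~((B (+) B) (+) ~A) = 1 − |0.40 − 0.00| = 1 − 0.40 = 0.60

0.60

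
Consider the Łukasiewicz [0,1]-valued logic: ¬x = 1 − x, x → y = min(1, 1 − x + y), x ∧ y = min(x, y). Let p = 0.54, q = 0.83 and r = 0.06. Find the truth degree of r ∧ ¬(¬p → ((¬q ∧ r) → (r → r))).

¬p = 1 − 0.54 = 0.46
¬q = 1 − 0.83 = 0.17
¬q ∧ r = min(0.17, 0.06) = 0.06
r → r = min(1, 1 − 0.06 + 0.06) = min(1, 1.00) = 1.00
(¬q ∧ r) → (r → r) = min(1, 1 − 0.06 + 1.00) = min(1, 1.94) = 1.00
¬p → ((¬q ∧ r) → (r → r)) = min(1, 1 − 0.46 + 1.00) = min(1, 1.54) = 1.00
¬(¬p → ((¬q ∧ r) → (r → r))) = 1 − 1.00 = 0.00
r ∧ ¬(¬p → ((¬q ∧ r) → (r → r))) = min(0.06, 0.00) = 0.00

0.00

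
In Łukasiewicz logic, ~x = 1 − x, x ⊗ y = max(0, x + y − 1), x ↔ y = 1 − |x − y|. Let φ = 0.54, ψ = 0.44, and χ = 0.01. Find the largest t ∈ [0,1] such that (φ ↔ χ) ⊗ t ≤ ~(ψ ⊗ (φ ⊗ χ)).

1.00

φ ↔ χ = 1 − |0.54 − 0.01| = 1 − 0.53 = 0.47
So the left factor is φ ↔ χ = 0.47.
φ ⊗ χ = max(0, 0.54 + 0.01 − 1) = max(0, -0.45) = 0.00
ψ ⊗ (φ ⊗ χ) = max(0, 0.44 + 0.00 − 1) = max(0, -0.56) = 0.00
~(ψ ⊗ (φ ⊗ χ)) = 1 − 0.00 = 1.00
So the right-hand bound is ~(ψ ⊗ (φ ⊗ χ)) = 1.00.
The residuum of the Łukasiewicz t-norm gives the supremum: min(1, 1 − 0.47 + 1.00).
1 − 0.47 + 1.00 = 1.53, so t = min(1, 1.53) = 1.00.
Check: 0.47 ⊗ 1.00 = max(0, 0.47) = 0.47 ≤ 1.00.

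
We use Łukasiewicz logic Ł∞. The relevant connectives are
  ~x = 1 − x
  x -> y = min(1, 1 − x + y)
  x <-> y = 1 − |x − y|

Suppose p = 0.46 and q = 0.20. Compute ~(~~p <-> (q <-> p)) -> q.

~p = 1 − 0.46 = 0.54
~~p = 1 − 0.54 = 0.46
q <-> p = 1 − |0.20 − 0.46| = 1 − 0.26 = 0.74
~~p <-> (q <-> p) = 1 − |0.46 − 0.74| = 1 − 0.28 = 0.72
~(~~p <-> (q <-> p)) = 1 − 0.72 = 0.28
~(~~p <-> (q <-> p)) -> q = min(1, 1 − 0.28 + 0.20) = min(1, 0.92) = 0.92

0.92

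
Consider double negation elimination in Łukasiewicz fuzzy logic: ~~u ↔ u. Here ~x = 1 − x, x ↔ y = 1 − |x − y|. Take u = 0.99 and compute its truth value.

1.00

~u = 1 − 0.99 = 0.01
~~u = 1 − 0.01 = 0.99
~~u ↔ u = 1 − |0.99 − 0.99| = 1 − 0.00 = 1.00
(As expected: always 1 in Ł∞ since negation is involutive.)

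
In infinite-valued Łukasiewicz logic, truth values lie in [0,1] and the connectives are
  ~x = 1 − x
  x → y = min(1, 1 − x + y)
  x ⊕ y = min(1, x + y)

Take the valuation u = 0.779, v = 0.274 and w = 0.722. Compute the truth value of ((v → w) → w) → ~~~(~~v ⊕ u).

0.278

v → w = min(1, 1 − 0.274 + 0.722) = min(1, 1.448) = 1.000
(v → w) → w = min(1, 1 − 1.000 + 0.722) = min(1, 0.722) = 0.722
~v = 1 − 0.274 = 0.726
~~v = 1 − 0.726 = 0.274
~~v ⊕ u = min(1, 0.274 + 0.779) = min(1, 1.053) = 1.000
~(~~v ⊕ u) = 1 − 1.000 = 0.000
~~(~~v ⊕ u) = 1 − 0.000 = 1.000
~~~(~~v ⊕ u) = 1 − 1.000 = 0.000
((v → w) → w) → ~~~(~~v ⊕ u) = min(1, 1 − 0.722 + 0.000) = min(1, 0.278) = 0.278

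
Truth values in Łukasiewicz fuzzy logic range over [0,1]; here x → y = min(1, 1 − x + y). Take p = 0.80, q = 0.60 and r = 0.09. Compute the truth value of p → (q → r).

q → r = min(1, 1 − 0.60 + 0.09) = min(1, 0.49) = 0.49
p → (q → r) = min(1, 1 − 0.80 + 0.49) = min(1, 0.69) = 0.69

0.69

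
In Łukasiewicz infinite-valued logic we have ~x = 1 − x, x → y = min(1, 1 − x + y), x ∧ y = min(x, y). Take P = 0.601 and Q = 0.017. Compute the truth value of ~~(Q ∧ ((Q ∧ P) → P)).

Q ∧ P = min(0.017, 0.601) = 0.017
(Q ∧ P) → P = min(1, 1 − 0.017 + 0.601) = min(1, 1.584) = 1.000
Q ∧ ((Q ∧ P) → P) = min(0.017, 1.000) = 0.017
~(Q ∧ ((Q ∧ P) → P)) = 1 − 0.017 = 0.983
~~(Q ∧ ((Q ∧ P) → P)) = 1 − 0.983 = 0.017

0.017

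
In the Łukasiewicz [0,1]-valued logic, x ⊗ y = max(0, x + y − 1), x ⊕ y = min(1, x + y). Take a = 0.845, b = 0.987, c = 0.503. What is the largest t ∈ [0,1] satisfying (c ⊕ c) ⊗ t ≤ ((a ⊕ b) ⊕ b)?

1.000

c ⊕ c = min(1, 0.503 + 0.503) = min(1, 1.006) = 1.000
So the left factor is c ⊕ c = 1.000.
a ⊕ b = min(1, 0.845 + 0.987) = min(1, 1.832) = 1.000
(a ⊕ b) ⊕ b = min(1, 1.000 + 0.987) = min(1, 1.987) = 1.000
So the right-hand bound is (a ⊕ b) ⊕ b = 1.000.
The residuum of the Łukasiewicz t-norm gives the supremum: min(1, 1 − 1.000 + 1.000).
1 − 1.000 + 1.000 = 1.000, so t = min(1, 1.000) = 1.000.
Check: 1.000 ⊗ 1.000 = max(0, 1.000) = 1.000 ≤ 1.000.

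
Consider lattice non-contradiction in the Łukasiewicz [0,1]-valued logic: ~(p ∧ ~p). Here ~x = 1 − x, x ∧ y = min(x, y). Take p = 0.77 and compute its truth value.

~p = 1 − 0.77 = 0.23
p ∧ ~p = min(0.77, 0.23) = 0.23
~(p ∧ ~p) = 1 − 0.23 = 0.77
(The value 0.77 < 1 shows this instance is not satisfied; not a Ł∞-tautology — its value is 1 − min(a, 1−a).)

0.77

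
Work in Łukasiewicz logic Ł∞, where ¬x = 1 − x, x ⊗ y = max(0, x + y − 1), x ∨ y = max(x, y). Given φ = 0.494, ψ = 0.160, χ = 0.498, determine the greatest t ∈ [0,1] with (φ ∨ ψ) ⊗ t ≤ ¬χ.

1.000

φ ∨ ψ = max(0.494, 0.160) = 0.494
So the left factor is φ ∨ ψ = 0.494.
¬χ = 1 − 0.498 = 0.502
So the right-hand bound is ¬χ = 0.502.
The residuum of the Łukasiewicz t-norm gives the supremum: min(1, 1 − 0.494 + 0.502).
1 − 0.494 + 0.502 = 1.008, so t = min(1, 1.008) = 1.000.
Check: 0.494 ⊗ 1.000 = max(0, 0.494) = 0.494 ≤ 0.502.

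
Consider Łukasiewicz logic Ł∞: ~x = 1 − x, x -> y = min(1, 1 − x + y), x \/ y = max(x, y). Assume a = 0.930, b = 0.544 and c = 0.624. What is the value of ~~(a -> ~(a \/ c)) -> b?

1.000

a \/ c = max(0.930, 0.624) = 0.930
~(a \/ c) = 1 − 0.930 = 0.070
a -> ~(a \/ c) = min(1, 1 − 0.930 + 0.070) = min(1, 0.140) = 0.140
~(a -> ~(a \/ c)) = 1 − 0.140 = 0.860
~~(a -> ~(a \/ c)) = 1 − 0.860 = 0.140
~~(a -> ~(a \/ c)) -> b = min(1, 1 − 0.140 + 0.544) = min(1, 1.404) = 1.000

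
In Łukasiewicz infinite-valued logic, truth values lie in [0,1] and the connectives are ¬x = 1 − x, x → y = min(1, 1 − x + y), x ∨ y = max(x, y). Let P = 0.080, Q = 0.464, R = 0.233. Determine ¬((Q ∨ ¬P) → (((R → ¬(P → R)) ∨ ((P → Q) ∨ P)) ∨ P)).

0.000

¬P = 1 − 0.080 = 0.920
Q ∨ ¬P = max(0.464, 0.920) = 0.920
P → R = min(1, 1 − 0.080 + 0.233) = min(1, 1.153) = 1.000
¬(P → R) = 1 − 1.000 = 0.000
R → ¬(P → R) = min(1, 1 − 0.233 + 0.000) = min(1, 0.767) = 0.767
P → Q = min(1, 1 − 0.080 + 0.464) = min(1, 1.384) = 1.000
(P → Q) ∨ P = max(1.000, 0.080) = 1.000
(R → ¬(P → R)) ∨ ((P → Q) ∨ P) = max(0.767, 1.000) = 1.000
((R → ¬(P → R)) ∨ ((P → Q) ∨ P)) ∨ P = max(1.000, 0.080) = 1.000
(Q ∨ ¬P) → (((R → ¬(P → R)) ∨ ((P → Q) ∨ P)) ∨ P) = min(1, 1 − 0.920 + 1.000) = min(1, 1.080) = 1.000
¬((Q ∨ ¬P) → (((R → ¬(P → R)) ∨ ((P → Q) ∨ P)) ∨ P)) = 1 − 1.000 = 0.000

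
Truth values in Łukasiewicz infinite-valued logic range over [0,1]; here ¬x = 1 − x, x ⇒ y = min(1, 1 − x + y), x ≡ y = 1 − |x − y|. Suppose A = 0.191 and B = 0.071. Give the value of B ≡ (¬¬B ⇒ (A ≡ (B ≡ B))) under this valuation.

¬B = 1 − 0.071 = 0.929
¬¬B = 1 − 0.929 = 0.071
B ≡ B = 1 − |0.071 − 0.071| = 1 − 0.000 = 1.000
A ≡ (B ≡ B) = 1 − |0.191 − 1.000| = 1 − 0.809 = 0.191
¬¬B ⇒ (A ≡ (B ≡ B)) = min(1, 1 − 0.071 + 0.191) = min(1, 1.120) = 1.000
B ≡ (¬¬B ⇒ (A ≡ (B ≡ B))) = 1 − |0.071 − 1.000| = 1 − 0.929 = 0.071

0.071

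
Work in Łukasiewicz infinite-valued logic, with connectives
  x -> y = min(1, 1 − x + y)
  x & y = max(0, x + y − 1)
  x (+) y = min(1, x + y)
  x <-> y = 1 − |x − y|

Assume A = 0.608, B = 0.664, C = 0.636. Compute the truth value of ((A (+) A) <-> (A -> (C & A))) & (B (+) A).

0.636

A (+) A = min(1, 0.608 + 0.608) = min(1, 1.216) = 1.000
C & A = max(0, 0.636 + 0.608 − 1) = max(0, 0.244) = 0.244
A -> (C & A) = min(1, 1 − 0.608 + 0.244) = min(1, 0.636) = 0.636
(A (+) A) <-> (A -> (C & A)) = 1 − |1.000 − 0.636| = 1 − 0.364 = 0.636
B (+) A = min(1, 0.664 + 0.608) = min(1, 1.272) = 1.000
((A (+) A) <-> (A -> (C & A))) & (B (+) A) = max(0, 0.636 + 1.000 − 1) = max(0, 0.636) = 0.636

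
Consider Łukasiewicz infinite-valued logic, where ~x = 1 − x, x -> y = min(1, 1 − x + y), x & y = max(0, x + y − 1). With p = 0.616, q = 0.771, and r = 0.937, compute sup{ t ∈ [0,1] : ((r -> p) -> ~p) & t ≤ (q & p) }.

0.682

r -> p = min(1, 1 − 0.937 + 0.616) = min(1, 0.679) = 0.679
~p = 1 − 0.616 = 0.384
(r -> p) -> ~p = min(1, 1 − 0.679 + 0.384) = min(1, 0.705) = 0.705
So the left factor is (r -> p) -> ~p = 0.705.
q & p = max(0, 0.771 + 0.616 − 1) = max(0, 0.387) = 0.387
So the right-hand bound is q & p = 0.387.
The residuum of the Łukasiewicz t-norm gives the supremum: min(1, 1 − 0.705 + 0.387).
1 − 0.705 + 0.387 = 0.682, so t = min(1, 0.682) = 0.682.
Check: 0.705 & 0.682 = max(0, 0.387) = 0.387 ≤ 0.387.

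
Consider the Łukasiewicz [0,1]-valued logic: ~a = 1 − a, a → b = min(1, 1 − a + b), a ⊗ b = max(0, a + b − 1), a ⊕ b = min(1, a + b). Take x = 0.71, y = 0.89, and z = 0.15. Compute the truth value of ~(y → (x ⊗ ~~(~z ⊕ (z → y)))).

0.18

~z = 1 − 0.15 = 0.85
z → y = min(1, 1 − 0.15 + 0.89) = min(1, 1.74) = 1.00
~z ⊕ (z → y) = min(1, 0.85 + 1.00) = min(1, 1.85) = 1.00
~(~z ⊕ (z → y)) = 1 − 1.00 = 0.00
~~(~z ⊕ (z → y)) = 1 − 0.00 = 1.00
x ⊗ ~~(~z ⊕ (z → y)) = max(0, 0.71 + 1.00 − 1) = max(0, 0.71) = 0.71
y → (x ⊗ ~~(~z ⊕ (z → y))) = min(1, 1 − 0.89 + 0.71) = min(1, 0.82) = 0.82
~(y → (x ⊗ ~~(~z ⊕ (z → y)))) = 1 − 0.82 = 0.18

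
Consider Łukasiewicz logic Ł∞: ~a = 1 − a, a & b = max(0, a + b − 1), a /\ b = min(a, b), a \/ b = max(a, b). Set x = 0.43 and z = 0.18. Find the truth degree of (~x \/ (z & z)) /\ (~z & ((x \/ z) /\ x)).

~x = 1 − 0.43 = 0.57
z & z = max(0, 0.18 + 0.18 − 1) = max(0, -0.64) = 0.00
~x \/ (z & z) = max(0.57, 0.00) = 0.57
~z = 1 − 0.18 = 0.82
x \/ z = max(0.43, 0.18) = 0.43
(x \/ z) /\ x = min(0.43, 0.43) = 0.43
~z & ((x \/ z) /\ x) = max(0, 0.82 + 0.43 − 1) = max(0, 0.25) = 0.25
(~x \/ (z & z)) /\ (~z & ((x \/ z) /\ x)) = min(0.57, 0.25) = 0.25

0.25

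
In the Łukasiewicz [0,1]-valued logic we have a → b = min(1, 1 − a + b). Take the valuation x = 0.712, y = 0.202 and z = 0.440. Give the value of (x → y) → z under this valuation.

x → y = min(1, 1 − 0.712 + 0.202) = min(1, 0.490) = 0.490
(x → y) → z = min(1, 1 − 0.490 + 0.440) = min(1, 0.950) = 0.950

0.950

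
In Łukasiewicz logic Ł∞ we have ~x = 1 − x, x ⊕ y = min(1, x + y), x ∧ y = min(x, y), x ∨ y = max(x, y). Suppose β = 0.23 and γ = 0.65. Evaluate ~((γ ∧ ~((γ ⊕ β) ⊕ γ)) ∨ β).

0.77

γ ⊕ β = min(1, 0.65 + 0.23) = min(1, 0.88) = 0.88
(γ ⊕ β) ⊕ γ = min(1, 0.88 + 0.65) = min(1, 1.53) = 1.00
~((γ ⊕ β) ⊕ γ) = 1 − 1.00 = 0.00
γ ∧ ~((γ ⊕ β) ⊕ γ) = min(0.65, 0.00) = 0.00
(γ ∧ ~((γ ⊕ β) ⊕ γ)) ∨ β = max(0.00, 0.23) = 0.23
~((γ ∧ ~((γ ⊕ β) ⊕ γ)) ∨ β) = 1 − 0.23 = 0.77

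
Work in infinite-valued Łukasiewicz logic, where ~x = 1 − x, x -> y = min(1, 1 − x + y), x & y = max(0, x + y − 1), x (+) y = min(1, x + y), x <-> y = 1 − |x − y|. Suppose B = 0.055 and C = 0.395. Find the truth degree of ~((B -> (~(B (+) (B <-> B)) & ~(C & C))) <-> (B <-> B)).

0.055

B <-> B = 1 − |0.055 − 0.055| = 1 − 0.000 = 1.000
B (+) (B <-> B) = min(1, 0.055 + 1.000) = min(1, 1.055) = 1.000
~(B (+) (B <-> B)) = 1 − 1.000 = 0.000
C & C = max(0, 0.395 + 0.395 − 1) = max(0, -0.210) = 0.000
~(C & C) = 1 − 0.000 = 1.000
~(B (+) (B <-> B)) & ~(C & C) = max(0, 0.000 + 1.000 − 1) = max(0, 0.000) = 0.000
B -> (~(B (+) (B <-> B)) & ~(C & C)) = min(1, 1 − 0.055 + 0.000) = min(1, 0.945) = 0.945
(B -> (~(B (+) (B <-> B)) & ~(C & C))) <-> (B <-> B) = 1 − |0.945 − 1.000| = 1 − 0.055 = 0.945
~((B -> (~(B (+) (B <-> B)) & ~(C & C))) <-> (B <-> B)) = 1 − 0.945 = 0.055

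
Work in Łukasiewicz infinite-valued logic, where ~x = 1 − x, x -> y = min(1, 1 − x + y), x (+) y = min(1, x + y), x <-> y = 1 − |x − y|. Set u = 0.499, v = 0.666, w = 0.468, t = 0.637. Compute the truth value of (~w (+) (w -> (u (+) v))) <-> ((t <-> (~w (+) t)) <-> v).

0.971

~w = 1 − 0.468 = 0.532
u (+) v = min(1, 0.499 + 0.666) = min(1, 1.165) = 1.000
w -> (u (+) v) = min(1, 1 − 0.468 + 1.000) = min(1, 1.532) = 1.000
~w (+) (w -> (u (+) v)) = min(1, 0.532 + 1.000) = min(1, 1.532) = 1.000
~w (+) t = min(1, 0.532 + 0.637) = min(1, 1.169) = 1.000
t <-> (~w (+) t) = 1 − |0.637 − 1.000| = 1 − 0.363 = 0.637
(t <-> (~w (+) t)) <-> v = 1 − |0.637 − 0.666| = 1 − 0.029 = 0.971
(~w (+) (w -> (u (+) v))) <-> ((t <-> (~w (+) t)) <-> v) = 1 − |1.000 − 0.971| = 1 − 0.029 = 0.971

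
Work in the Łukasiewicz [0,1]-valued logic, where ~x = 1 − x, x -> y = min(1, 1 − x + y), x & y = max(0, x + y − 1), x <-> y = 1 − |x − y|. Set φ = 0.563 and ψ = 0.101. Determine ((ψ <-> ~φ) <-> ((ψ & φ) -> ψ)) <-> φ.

~φ = 1 − 0.563 = 0.437
ψ <-> ~φ = 1 − |0.101 − 0.437| = 1 − 0.336 = 0.664
ψ & φ = max(0, 0.101 + 0.563 − 1) = max(0, -0.336) = 0.000
(ψ & φ) -> ψ = min(1, 1 − 0.000 + 0.101) = min(1, 1.101) = 1.000
(ψ <-> ~φ) <-> ((ψ & φ) -> ψ) = 1 − |0.664 − 1.000| = 1 − 0.336 = 0.664
((ψ <-> ~φ) <-> ((ψ & φ) -> ψ)) <-> φ = 1 − |0.664 − 0.563| = 1 − 0.101 = 0.899

0.899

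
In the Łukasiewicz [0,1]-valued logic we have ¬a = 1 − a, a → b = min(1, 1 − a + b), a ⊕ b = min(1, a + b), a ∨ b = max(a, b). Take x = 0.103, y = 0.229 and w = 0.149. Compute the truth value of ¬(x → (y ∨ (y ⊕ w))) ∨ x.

0.103

y ⊕ w = min(1, 0.229 + 0.149) = min(1, 0.378) = 0.378
y ∨ (y ⊕ w) = max(0.229, 0.378) = 0.378
x → (y ∨ (y ⊕ w)) = min(1, 1 − 0.103 + 0.378) = min(1, 1.275) = 1.000
¬(x → (y ∨ (y ⊕ w))) = 1 − 1.000 = 0.000
¬(x → (y ∨ (y ⊕ w))) ∨ x = max(0.000, 0.103) = 0.103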